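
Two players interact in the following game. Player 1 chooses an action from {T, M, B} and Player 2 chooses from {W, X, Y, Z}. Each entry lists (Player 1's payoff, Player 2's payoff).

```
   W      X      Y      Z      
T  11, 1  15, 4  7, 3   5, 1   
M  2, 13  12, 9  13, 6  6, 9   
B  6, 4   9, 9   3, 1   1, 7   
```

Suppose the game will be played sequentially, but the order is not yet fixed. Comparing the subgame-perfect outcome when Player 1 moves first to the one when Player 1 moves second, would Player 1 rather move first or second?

If Player 1 leads: Player 2's best replies are T→X, M→W, B→X; Player 1's induced payoffs 15, 2, 9; outcome (T, X), payoffs (15, 4).
If Player 2 leads: Player 1's best replies are W→T, X→T, Y→M, Z→M; Player 2's induced payoffs 1, 4, 6, 9; outcome (M, Z), payoffs (6, 9).
Player 1 gets 15 moving first and 6 moving second, so Player 1 prefers to move first.

first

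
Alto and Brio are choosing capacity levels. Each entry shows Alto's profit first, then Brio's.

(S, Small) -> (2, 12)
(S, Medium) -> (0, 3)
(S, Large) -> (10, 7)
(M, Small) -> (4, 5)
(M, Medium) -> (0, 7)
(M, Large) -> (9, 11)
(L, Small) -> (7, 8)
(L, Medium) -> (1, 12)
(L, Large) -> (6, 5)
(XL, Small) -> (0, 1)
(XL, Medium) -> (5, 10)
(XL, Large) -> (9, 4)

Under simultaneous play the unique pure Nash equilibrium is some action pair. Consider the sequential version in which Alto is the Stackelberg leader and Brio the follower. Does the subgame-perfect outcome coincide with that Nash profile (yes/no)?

no

Backward induction with Alto moving first.
- S → Brio plays Small (best of 12, 3, 7); Alto gets 2.
- M → Brio plays Large (best of 5, 7, 11); Alto gets 9.
- L → Brio plays Medium (best of 8, 12, 5); Alto gets 1.
- XL → Brio plays Medium (best of 1, 10, 4); Alto gets 5.
Among 2, 9, 1, 5, the best is 9 at M. Subgame-perfect outcome: (M, Large) with payoffs (9, 11).
For the simultaneous game, intersect best replies.
Alto's best replies: Small→L; Medium→XL; Large→S.
Brio's best replies: S→Small; M→Large; L→Medium; XL→Medium.
The unique mutual best reply is (XL, Medium), giving (5, 10).
Sequential outcome (M, Large) differs from the Nash profile (XL, Medium).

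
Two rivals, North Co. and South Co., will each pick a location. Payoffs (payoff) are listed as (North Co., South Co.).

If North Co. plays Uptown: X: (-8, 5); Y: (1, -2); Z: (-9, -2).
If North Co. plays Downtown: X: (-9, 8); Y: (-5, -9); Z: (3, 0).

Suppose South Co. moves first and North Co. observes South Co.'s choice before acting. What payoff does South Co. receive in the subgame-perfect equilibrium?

North Co. best-responds to each possible South Co. move:
- X: North Co. compares -8, -9 and picks Uptown; South Co. would get 5.
- Y: North Co. compares 1, -5 and picks Uptown; South Co. would get -2.
- Z: North Co. compares -9, 3 and picks Downtown; South Co. would get 0.
South Co.'s induced payoffs are 5, -2, 0, so South Co. commits to X. Subgame-perfect outcome: (Uptown, X) with payoffs (-8, 5).

5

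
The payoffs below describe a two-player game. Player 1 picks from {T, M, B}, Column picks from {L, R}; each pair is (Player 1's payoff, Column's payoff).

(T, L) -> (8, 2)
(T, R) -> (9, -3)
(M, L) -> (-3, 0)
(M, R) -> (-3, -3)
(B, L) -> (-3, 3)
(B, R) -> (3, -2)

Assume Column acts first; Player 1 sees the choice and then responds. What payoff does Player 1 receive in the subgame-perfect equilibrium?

Player 1 best-responds to each possible Column move:
- L → Player 1 plays T (best of 8, -3, -3); Column gets 2.
- R → Player 1 plays T (best of 9, -3, 3); Column gets -3.
Among 2, -3, the best is 2 at L. Subgame-perfect outcome: (T, L) with payoffs (8, 2).

8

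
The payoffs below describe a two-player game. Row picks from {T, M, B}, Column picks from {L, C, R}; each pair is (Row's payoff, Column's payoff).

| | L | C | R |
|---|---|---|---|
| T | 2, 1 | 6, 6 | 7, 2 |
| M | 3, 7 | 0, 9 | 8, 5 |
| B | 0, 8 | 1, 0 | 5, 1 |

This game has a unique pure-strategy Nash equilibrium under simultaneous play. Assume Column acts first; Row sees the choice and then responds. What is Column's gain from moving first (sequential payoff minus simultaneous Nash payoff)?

1

Work backward from Row's decision.
- L: BR = M, leader payoff 7.
- C: BR = T, leader payoff 6.
- R: BR = M, leader payoff 5.
Column's induced payoffs are 7, 6, 5, so Column commits to L. Subgame-perfect outcome: (M, L) with payoffs (3, 7).
Now find the simultaneous Nash equilibrium.
Row's best replies: L→M; C→T; R→M.
Column's best replies: T→C; M→C; B→L.
The unique mutual best reply is (T, C), giving (6, 6).
Column's commitment gain: 7 − 6 = 1.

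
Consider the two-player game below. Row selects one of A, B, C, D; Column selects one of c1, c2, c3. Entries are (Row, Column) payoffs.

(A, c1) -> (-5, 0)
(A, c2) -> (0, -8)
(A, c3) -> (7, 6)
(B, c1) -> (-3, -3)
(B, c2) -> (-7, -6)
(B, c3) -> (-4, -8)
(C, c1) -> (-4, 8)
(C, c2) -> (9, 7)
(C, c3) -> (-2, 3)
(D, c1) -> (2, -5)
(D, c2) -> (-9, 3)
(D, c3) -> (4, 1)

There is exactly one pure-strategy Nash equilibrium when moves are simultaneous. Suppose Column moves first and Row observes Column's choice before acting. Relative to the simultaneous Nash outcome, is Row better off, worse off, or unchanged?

Work backward from Row's decision.
- c1: Row compares -5, -3, -4, 2 and picks D; Column would get -5.
- c2: Row compares 0, -7, 9, -9 and picks C; Column would get 7.
- c3: Row compares 7, -4, -2, 4 and picks A; Column would get 6.
Column's induced payoffs are -5, 7, 6, so Column commits to c2. Subgame-perfect outcome: (C, c2) with payoffs (9, 7).
Under simultaneous play:
Row's best replies: c1→D; c2→C; c3→A.
Column's best replies: A→c3; B→c1; C→c1; D→c2.
The unique mutual best reply is (A, c3), giving (7, 6).
Row earns 9 sequentially versus 7 at the Nash outcome: better off.

better off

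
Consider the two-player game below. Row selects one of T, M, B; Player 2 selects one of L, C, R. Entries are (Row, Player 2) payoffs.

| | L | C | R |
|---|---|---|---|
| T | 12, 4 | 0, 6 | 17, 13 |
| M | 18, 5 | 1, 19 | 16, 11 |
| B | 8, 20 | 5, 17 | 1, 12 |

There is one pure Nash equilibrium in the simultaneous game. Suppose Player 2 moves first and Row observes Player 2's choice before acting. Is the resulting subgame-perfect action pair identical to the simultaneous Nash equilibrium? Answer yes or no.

Row best-responds to each possible Player 2 move:
- L: Row compares 12, 18, 8 and picks M; Player 2 would get 5.
- C: Row compares 0, 1, 5 and picks B; Player 2 would get 17.
- R: Row compares 17, 16, 1 and picks T; Player 2 would get 13.
Among 5, 17, 13, the best is 17 at C. Subgame-perfect outcome: (B, C) with payoffs (5, 17).
Under simultaneous play:
Row's best replies: L→M; C→B; R→T.
Player 2's best replies: T→R; M→C; B→L.
Only (T, R) has each player best-responding; Nash payoffs (17, 13).
Sequential outcome (B, C) differs from the Nash profile (T, R).

no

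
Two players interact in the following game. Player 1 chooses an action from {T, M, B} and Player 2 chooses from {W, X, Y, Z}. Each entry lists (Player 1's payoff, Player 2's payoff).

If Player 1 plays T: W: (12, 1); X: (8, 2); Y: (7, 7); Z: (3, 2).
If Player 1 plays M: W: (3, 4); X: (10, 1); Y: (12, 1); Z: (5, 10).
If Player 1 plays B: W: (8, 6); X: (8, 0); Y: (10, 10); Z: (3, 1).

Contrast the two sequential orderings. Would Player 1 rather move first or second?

If Player 1 leads: Player 2's best replies are T→Y, M→Z, B→Y; Player 1's induced payoffs 7, 5, 10; outcome (B, Y), payoffs (10, 10).
If Player 2 leads: Player 1's best replies are W→T, X→M, Y→M, Z→M; Player 2's induced payoffs 1, 1, 1, 10; outcome (M, Z), payoffs (5, 10).
Player 1 gets 10 moving first and 5 moving second, so Player 1 prefers to move first.

first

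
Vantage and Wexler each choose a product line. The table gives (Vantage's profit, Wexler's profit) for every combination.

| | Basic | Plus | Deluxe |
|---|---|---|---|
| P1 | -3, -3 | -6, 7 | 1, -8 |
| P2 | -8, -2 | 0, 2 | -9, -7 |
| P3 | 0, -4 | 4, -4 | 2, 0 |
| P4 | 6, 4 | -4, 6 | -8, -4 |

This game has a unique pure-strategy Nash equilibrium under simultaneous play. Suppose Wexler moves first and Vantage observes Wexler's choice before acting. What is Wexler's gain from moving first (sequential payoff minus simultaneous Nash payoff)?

Work backward from Vantage's decision.
- Basic → Vantage plays P4 (best of -3, -8, 0, 6); Wexler gets 4.
- Plus → Vantage plays P3 (best of -6, 0, 4, -4); Wexler gets -4.
- Deluxe → Vantage plays P3 (best of 1, -9, 2, -8); Wexler gets 0.
Wexler's induced payoffs are 4, -4, 0, so Wexler commits to Basic. Subgame-perfect outcome: (P4, Basic) with payoffs (6, 4).
Now find the simultaneous Nash equilibrium.
Vantage's best replies: Basic→P4; Plus→P3; Deluxe→P3.
Wexler's best replies: P1→Plus; P2→Plus; P3→Deluxe; P4→Plus.
The unique mutual best reply is (P3, Deluxe), giving (2, 0).
Wexler's commitment gain: 4 − 0 = 4.

4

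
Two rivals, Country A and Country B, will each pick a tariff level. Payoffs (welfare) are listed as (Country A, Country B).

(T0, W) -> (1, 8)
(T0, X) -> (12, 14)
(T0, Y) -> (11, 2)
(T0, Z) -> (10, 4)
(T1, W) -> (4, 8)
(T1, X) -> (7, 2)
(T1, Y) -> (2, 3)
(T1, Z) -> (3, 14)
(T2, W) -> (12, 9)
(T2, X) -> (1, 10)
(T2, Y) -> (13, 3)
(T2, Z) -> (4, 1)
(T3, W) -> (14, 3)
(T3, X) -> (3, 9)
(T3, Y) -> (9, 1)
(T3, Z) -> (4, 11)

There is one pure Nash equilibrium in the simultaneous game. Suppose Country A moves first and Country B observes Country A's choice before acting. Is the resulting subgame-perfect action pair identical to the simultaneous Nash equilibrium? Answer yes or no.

yes

Solve by backward induction (Country A leads).
- T0: BR = X, leader payoff 12.
- T1: BR = Z, leader payoff 3.
- T2: BR = X, leader payoff 1.
- T3: BR = Z, leader payoff 4.
Maximizing over 12, 3, 1, 4, Country A chooses T0. Subgame-perfect outcome: (T0, X) with payoffs (12, 14).
For the simultaneous game, intersect best replies.
Country A's best replies: W→T3; X→T0; Y→T2; Z→T0.
Country B's best replies: T0→X; T1→Z; T2→X; T3→Z.
Only (T0, X) has each player best-responding; Nash payoffs (12, 14).
Sequential outcome (T0, X) coincides with the Nash profile (T0, X).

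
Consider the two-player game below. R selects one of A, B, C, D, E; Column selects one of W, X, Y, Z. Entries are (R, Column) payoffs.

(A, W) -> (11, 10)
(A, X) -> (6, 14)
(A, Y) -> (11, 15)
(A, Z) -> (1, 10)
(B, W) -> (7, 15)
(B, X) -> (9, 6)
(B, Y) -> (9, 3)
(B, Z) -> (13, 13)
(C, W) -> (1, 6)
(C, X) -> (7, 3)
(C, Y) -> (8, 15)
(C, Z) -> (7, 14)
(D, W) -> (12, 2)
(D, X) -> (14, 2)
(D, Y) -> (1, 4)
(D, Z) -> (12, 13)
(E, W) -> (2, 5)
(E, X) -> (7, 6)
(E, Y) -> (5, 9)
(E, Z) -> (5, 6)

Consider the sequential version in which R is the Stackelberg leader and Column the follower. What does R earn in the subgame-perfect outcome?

12

Column best-responds to each possible R move:
- A → Column plays Y (best of 10, 14, 15, 10); R gets 11.
- B → Column plays W (best of 15, 6, 3, 13); R gets 7.
- C → Column plays Y (best of 6, 3, 15, 14); R gets 8.
- D → Column plays Z (best of 2, 2, 4, 13); R gets 12.
- E → Column plays Y (best of 5, 6, 9, 6); R gets 5.
R's induced payoffs are 11, 7, 8, 12, 5, so R commits to D. Subgame-perfect outcome: (D, Z) with payoffs (12, 13).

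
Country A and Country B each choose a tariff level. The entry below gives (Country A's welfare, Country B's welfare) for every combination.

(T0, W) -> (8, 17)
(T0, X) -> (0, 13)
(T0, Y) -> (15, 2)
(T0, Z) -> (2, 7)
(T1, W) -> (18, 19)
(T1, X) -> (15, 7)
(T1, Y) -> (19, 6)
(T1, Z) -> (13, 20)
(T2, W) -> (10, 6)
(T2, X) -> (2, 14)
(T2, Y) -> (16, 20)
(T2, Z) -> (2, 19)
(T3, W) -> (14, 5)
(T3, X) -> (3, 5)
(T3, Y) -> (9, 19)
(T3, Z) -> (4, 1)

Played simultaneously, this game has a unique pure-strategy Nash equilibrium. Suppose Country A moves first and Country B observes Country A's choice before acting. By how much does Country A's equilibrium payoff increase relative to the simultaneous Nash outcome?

Country B best-responds to each possible Country A move:
- T0: BR = W, leader payoff 8.
- T1: BR = Z, leader payoff 13.
- T2: BR = Y, leader payoff 16.
- T3: BR = Y, leader payoff 9.
Country A's induced payoffs are 8, 13, 16, 9, so Country A commits to T2. Subgame-perfect outcome: (T2, Y) with payoffs (16, 20).
Under simultaneous play:
Country A's best replies: W→T1; X→T1; Y→T1; Z→T1.
Country B's best replies: T0→W; T1→Z; T2→Y; T3→Y.
Only (T1, Z) has each player best-responding; Nash payoffs (13, 20).
Country A's commitment gain: 16 − 13 = 3.

3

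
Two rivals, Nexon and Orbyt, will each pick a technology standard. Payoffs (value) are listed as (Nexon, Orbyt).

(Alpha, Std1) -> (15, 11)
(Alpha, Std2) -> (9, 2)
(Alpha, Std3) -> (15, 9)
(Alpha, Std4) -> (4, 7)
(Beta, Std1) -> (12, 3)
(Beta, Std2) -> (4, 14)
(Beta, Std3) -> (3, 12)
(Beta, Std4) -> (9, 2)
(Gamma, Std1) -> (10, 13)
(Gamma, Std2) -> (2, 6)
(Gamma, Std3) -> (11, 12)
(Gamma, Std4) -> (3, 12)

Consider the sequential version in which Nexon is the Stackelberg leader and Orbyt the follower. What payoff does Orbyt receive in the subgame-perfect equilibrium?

Work backward from Orbyt's decision.
- Alpha → Orbyt plays Std1 (best of 11, 2, 9, 7); Nexon gets 15.
- Beta → Orbyt plays Std2 (best of 3, 14, 12, 2); Nexon gets 4.
- Gamma → Orbyt plays Std1 (best of 13, 6, 12, 12); Nexon gets 10.
Nexon's induced payoffs are 15, 4, 10, so Nexon commits to Alpha. Subgame-perfect outcome: (Alpha, Std1) with payoffs (15, 11).

11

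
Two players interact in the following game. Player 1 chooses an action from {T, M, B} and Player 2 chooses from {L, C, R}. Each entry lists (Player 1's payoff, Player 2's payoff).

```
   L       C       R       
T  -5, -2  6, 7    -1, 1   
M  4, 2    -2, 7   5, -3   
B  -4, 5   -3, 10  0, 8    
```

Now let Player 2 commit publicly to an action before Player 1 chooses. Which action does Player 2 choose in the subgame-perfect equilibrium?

C

Work backward from Player 1's decision.
- L → Player 1 plays M (best of -5, 4, -4); Player 2 gets 2.
- C → Player 1 plays T (best of 6, -2, -3); Player 2 gets 7.
- R → Player 1 plays M (best of -1, 5, 0); Player 2 gets -3.
Among 2, 7, -3, the best is 7 at C. Subgame-perfect outcome: (T, C) with payoffs (6, 7).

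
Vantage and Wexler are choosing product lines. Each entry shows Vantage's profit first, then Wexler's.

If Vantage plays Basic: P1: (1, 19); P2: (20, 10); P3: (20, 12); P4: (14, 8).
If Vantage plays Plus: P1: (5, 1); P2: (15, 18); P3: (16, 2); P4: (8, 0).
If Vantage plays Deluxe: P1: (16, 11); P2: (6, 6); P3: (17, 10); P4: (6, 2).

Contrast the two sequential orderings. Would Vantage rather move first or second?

second

If Vantage leads: Wexler's best replies are Basic→P1, Plus→P2, Deluxe→P1; Vantage's induced payoffs 1, 15, 16; outcome (Deluxe, P1), payoffs (16, 11).
If Wexler leads: Vantage's best replies are P1→Deluxe, P2→Basic, P3→Basic, P4→Basic; Wexler's induced payoffs 11, 10, 12, 8; outcome (Basic, P3), payoffs (20, 12).
Vantage gets 16 moving first and 20 moving second, so Vantage prefers to move second.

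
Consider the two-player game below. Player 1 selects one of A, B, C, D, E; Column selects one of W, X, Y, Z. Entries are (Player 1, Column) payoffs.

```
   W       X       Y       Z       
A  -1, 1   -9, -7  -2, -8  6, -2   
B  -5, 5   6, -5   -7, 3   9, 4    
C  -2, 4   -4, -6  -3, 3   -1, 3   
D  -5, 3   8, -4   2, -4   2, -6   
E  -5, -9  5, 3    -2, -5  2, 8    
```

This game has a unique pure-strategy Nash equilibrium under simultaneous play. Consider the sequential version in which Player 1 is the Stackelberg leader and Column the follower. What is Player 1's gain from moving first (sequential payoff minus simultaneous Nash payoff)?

3

Column best-responds to each possible Player 1 move:
- A → Column plays W (best of 1, -7, -8, -2); Player 1 gets -1.
- B → Column plays W (best of 5, -5, 3, 4); Player 1 gets -5.
- C → Column plays W (best of 4, -6, 3, 3); Player 1 gets -2.
- D → Column plays W (best of 3, -4, -4, -6); Player 1 gets -5.
- E → Column plays Z (best of -9, 3, -5, 8); Player 1 gets 2.
Among -1, -5, -2, -5, 2, the best is 2 at E. Subgame-perfect outcome: (E, Z) with payoffs (2, 8).
For the simultaneous game, intersect best replies.
Player 1's best replies: W→A; X→D; Y→D; Z→B.
Column's best replies: A→W; B→W; C→W; D→W; E→Z.
The unique mutual best reply is (A, W), giving (-1, 1).
Player 1's commitment gain: 2 − -1 = 3.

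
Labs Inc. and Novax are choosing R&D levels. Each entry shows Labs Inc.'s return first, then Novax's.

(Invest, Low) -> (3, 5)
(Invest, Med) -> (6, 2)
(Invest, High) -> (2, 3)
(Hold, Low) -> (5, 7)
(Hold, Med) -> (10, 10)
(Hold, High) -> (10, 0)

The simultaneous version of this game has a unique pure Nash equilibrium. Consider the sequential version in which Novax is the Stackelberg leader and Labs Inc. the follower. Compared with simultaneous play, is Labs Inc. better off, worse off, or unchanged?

unchanged

Backward induction with Novax moving first.
- Low → Labs Inc. plays Hold (best of 3, 5); Novax gets 7.
- Med → Labs Inc. plays Hold (best of 6, 10); Novax gets 10.
- High → Labs Inc. plays Hold (best of 2, 10); Novax gets 0.
Novax's induced payoffs are 7, 10, 0, so Novax commits to Med. Subgame-perfect outcome: (Hold, Med) with payoffs (10, 10).
Under simultaneous play:
Labs Inc.'s best replies: Low→Hold; Med→Hold; High→Hold.
Novax's best replies: Invest→Low; Hold→Med.
The unique mutual best reply is (Hold, Med), giving (10, 10).
Labs Inc. earns 10 sequentially versus 10 at the Nash outcome: unchanged.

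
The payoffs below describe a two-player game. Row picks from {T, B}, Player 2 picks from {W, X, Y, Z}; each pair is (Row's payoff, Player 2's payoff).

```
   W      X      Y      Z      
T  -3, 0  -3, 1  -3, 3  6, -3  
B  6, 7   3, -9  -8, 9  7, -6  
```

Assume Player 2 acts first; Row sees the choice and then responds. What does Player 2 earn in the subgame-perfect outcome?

7

Solve by backward induction (Player 2 leads).
- W → Row plays B (best of -3, 6); Player 2 gets 7.
- X → Row plays B (best of -3, 3); Player 2 gets -9.
- Y → Row plays T (best of -3, -8); Player 2 gets 3.
- Z → Row plays B (best of 6, 7); Player 2 gets -6.
Among 7, -9, 3, -6, the best is 7 at W. Subgame-perfect outcome: (B, W) with payoffs (6, 7).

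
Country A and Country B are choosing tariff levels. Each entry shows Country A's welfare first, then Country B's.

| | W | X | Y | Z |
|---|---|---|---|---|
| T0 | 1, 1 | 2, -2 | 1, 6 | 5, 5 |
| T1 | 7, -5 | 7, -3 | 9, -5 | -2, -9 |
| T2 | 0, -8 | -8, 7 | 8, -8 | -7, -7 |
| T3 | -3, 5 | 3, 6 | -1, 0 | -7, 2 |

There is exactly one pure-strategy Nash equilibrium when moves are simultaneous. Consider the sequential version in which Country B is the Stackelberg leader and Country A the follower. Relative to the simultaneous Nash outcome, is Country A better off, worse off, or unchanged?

worse off

Solve by backward induction (Country B leads).
- W → Country A plays T1 (best of 1, 7, 0, -3); Country B gets -5.
- X → Country A plays T1 (best of 2, 7, -8, 3); Country B gets -3.
- Y → Country A plays T1 (best of 1, 9, 8, -1); Country B gets -5.
- Z → Country A plays T0 (best of 5, -2, -7, -7); Country B gets 5.
Maximizing over -5, -3, -5, 5, Country B chooses Z. Subgame-perfect outcome: (T0, Z) with payoffs (5, 5).
Under simultaneous play:
Country A's best replies: W→T1; X→T1; Y→T1; Z→T0.
Country B's best replies: T0→Y; T1→X; T2→X; T3→X.
Only (T1, X) has each player best-responding; Nash payoffs (7, -3).
Country A earns 5 sequentially versus 7 at the Nash outcome: worse off.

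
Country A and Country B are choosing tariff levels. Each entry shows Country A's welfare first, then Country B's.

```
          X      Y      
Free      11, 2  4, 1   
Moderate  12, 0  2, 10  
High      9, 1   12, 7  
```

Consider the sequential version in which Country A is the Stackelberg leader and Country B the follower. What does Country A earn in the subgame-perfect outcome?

12

Work backward from Country B's decision.
- Free: BR = X, leader payoff 11.
- Moderate: BR = Y, leader payoff 2.
- High: BR = Y, leader payoff 12.
Maximizing over 11, 2, 12, Country A chooses High. Subgame-perfect outcome: (High, Y) with payoffs (12, 7).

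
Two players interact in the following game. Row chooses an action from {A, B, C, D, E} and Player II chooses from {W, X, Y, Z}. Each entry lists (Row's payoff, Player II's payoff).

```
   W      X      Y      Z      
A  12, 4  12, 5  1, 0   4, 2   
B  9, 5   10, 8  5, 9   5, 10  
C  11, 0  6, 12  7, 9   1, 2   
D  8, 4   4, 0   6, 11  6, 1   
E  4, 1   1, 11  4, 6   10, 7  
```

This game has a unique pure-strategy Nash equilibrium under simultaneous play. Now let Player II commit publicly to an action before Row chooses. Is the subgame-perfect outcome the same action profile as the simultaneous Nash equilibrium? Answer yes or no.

Row best-responds to each possible Player II move:
- W: BR = A, leader payoff 4.
- X: BR = A, leader payoff 5.
- Y: BR = C, leader payoff 9.
- Z: BR = E, leader payoff 7.
Maximizing over 4, 5, 9, 7, Player II chooses Y. Subgame-perfect outcome: (C, Y) with payoffs (7, 9).
Under simultaneous play:
Row's best replies: W→A; X→A; Y→C; Z→E.
Player II's best replies: A→X; B→Z; C→X; D→Y; E→X.
The unique mutual best reply is (A, X), giving (12, 5).
Sequential outcome (C, Y) differs from the Nash profile (A, X).

no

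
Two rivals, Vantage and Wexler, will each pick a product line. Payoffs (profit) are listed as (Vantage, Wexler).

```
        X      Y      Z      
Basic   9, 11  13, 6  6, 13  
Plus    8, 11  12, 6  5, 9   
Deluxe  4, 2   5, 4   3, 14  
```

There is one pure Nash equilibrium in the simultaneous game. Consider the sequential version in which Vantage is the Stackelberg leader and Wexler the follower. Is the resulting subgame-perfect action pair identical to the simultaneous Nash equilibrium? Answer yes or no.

no

Backward induction with Vantage moving first.
- Basic: Wexler compares 11, 6, 13 and picks Z; Vantage would get 6.
- Plus: Wexler compares 11, 6, 9 and picks X; Vantage would get 8.
- Deluxe: Wexler compares 2, 4, 14 and picks Z; Vantage would get 3.
Maximizing over 6, 8, 3, Vantage chooses Plus. Subgame-perfect outcome: (Plus, X) with payoffs (8, 11).
Now find the simultaneous Nash equilibrium.
Vantage's best replies: X→Basic; Y→Basic; Z→Basic.
Wexler's best replies: Basic→Z; Plus→X; Deluxe→Z.
Only (Basic, Z) has each player best-responding; Nash payoffs (6, 13).
Sequential outcome (Plus, X) differs from the Nash profile (Basic, Z).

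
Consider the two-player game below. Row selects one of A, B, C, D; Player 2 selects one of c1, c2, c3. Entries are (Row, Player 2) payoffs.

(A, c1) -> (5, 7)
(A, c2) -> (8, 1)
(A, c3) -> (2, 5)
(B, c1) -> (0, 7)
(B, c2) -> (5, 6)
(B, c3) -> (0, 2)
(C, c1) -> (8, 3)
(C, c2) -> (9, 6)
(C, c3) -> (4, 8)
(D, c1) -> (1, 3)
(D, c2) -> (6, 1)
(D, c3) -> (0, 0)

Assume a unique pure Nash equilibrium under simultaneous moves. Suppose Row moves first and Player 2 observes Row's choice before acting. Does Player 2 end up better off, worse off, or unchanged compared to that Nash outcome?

Backward induction with Row moving first.
- A: Player 2 compares 7, 1, 5 and picks c1; Row would get 5.
- B: Player 2 compares 7, 6, 2 and picks c1; Row would get 0.
- C: Player 2 compares 3, 6, 8 and picks c3; Row would get 4.
- D: Player 2 compares 3, 1, 0 and picks c1; Row would get 1.
Maximizing over 5, 0, 4, 1, Row chooses A. Subgame-perfect outcome: (A, c1) with payoffs (5, 7).
For the simultaneous game, intersect best replies.
Row's best replies: c1→C; c2→C; c3→C.
Player 2's best replies: A→c1; B→c1; C→c3; D→c1.
Only (C, c3) has each player best-responding; Nash payoffs (4, 8).
Player 2 earns 7 sequentially versus 8 at the Nash outcome: worse off.

worse off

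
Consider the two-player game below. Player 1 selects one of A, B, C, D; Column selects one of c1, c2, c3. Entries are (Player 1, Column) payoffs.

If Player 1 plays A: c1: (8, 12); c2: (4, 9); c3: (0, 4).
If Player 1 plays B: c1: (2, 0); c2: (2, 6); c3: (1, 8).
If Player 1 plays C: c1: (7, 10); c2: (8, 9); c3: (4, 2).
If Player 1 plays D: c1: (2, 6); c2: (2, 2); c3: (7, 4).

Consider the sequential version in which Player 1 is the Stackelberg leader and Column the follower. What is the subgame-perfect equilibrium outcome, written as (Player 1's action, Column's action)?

Backward induction with Player 1 moving first.
- A: BR = c1, leader payoff 8.
- B: BR = c3, leader payoff 1.
- C: BR = c1, leader payoff 7.
- D: BR = c1, leader payoff 2.
Maximizing over 8, 1, 7, 2, Player 1 chooses A. Subgame-perfect outcome: (A, c1) with payoffs (8, 12).

(A, c1)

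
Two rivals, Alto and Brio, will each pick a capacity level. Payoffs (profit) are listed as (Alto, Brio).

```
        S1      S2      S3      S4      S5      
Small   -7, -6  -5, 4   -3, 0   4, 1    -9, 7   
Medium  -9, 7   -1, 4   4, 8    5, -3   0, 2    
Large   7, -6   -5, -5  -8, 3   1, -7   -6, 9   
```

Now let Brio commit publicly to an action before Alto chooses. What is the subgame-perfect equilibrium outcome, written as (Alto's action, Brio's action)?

(Medium, S3)

Backward induction with Brio moving first.
- S1: BR = Large, leader payoff -6.
- S2: BR = Medium, leader payoff 4.
- S3: BR = Medium, leader payoff 8.
- S4: BR = Medium, leader payoff -3.
- S5: BR = Medium, leader payoff 2.
Maximizing over -6, 4, 8, -3, 2, Brio chooses S3. Subgame-perfect outcome: (Medium, S3) with payoffs (4, 8).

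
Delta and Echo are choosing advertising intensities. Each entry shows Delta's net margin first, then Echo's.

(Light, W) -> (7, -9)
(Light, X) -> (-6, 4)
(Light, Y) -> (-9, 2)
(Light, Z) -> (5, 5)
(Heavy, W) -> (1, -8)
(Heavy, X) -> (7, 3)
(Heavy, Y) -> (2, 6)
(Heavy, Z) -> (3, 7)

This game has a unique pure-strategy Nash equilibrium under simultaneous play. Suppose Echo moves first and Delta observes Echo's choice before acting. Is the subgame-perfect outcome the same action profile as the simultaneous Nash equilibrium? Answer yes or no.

no

Work backward from Delta's decision.
- W → Delta plays Light (best of 7, 1); Echo gets -9.
- X → Delta plays Heavy (best of -6, 7); Echo gets 3.
- Y → Delta plays Heavy (best of -9, 2); Echo gets 6.
- Z → Delta plays Light (best of 5, 3); Echo gets 5.
Among -9, 3, 6, 5, the best is 6 at Y. Subgame-perfect outcome: (Heavy, Y) with payoffs (2, 6).
Under simultaneous play:
Delta's best replies: W→Light; X→Heavy; Y→Heavy; Z→Light.
Echo's best replies: Light→Z; Heavy→Z.
Only (Light, Z) has each player best-responding; Nash payoffs (5, 5).
Sequential outcome (Heavy, Y) differs from the Nash profile (Light, Z).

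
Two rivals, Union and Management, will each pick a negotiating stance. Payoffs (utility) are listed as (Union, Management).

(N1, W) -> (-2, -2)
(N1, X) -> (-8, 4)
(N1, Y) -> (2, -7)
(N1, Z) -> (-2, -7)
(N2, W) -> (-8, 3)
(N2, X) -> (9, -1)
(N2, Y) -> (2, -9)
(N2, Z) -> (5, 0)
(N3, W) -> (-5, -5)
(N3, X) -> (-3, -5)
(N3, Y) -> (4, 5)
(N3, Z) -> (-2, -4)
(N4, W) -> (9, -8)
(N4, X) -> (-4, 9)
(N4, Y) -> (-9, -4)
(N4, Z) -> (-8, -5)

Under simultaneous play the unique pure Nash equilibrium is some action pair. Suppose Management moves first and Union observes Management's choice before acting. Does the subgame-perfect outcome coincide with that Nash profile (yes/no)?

yes

Work backward from Union's decision.
- W: BR = N4, leader payoff -8.
- X: BR = N2, leader payoff -1.
- Y: BR = N3, leader payoff 5.
- Z: BR = N2, leader payoff 0.
Management's induced payoffs are -8, -1, 5, 0, so Management commits to Y. Subgame-perfect outcome: (N3, Y) with payoffs (4, 5).
For the simultaneous game, intersect best replies.
Union's best replies: W→N4; X→N2; Y→N3; Z→N2.
Management's best replies: N1→X; N2→W; N3→Y; N4→X.
The unique mutual best reply is (N3, Y), giving (4, 5).
Sequential outcome (N3, Y) coincides with the Nash profile (N3, Y).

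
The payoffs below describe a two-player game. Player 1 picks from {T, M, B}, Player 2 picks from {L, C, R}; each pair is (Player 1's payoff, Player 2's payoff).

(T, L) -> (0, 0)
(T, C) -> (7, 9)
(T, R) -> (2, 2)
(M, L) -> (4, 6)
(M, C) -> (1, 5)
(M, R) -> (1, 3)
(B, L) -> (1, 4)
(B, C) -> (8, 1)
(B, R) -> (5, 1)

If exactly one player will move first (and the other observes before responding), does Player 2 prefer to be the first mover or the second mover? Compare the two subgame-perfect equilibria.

If Player 1 leads: Player 2's best replies are T→C, M→L, B→L; Player 1's induced payoffs 7, 4, 1; outcome (T, C), payoffs (7, 9).
If Player 2 leads: Player 1's best replies are L→M, C→B, R→B; Player 2's induced payoffs 6, 1, 1; outcome (M, L), payoffs (4, 6).
Player 2 gets 6 moving first and 9 moving second, so Player 2 prefers to move second.

second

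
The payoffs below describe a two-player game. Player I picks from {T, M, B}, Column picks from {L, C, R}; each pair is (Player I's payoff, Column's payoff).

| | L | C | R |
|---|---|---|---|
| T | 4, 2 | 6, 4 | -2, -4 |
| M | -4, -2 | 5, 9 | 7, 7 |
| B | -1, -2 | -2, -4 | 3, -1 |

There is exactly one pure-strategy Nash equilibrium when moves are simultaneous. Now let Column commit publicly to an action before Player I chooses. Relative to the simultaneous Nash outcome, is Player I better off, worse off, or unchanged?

Player I best-responds to each possible Column move:
- L: BR = T, leader payoff 2.
- C: BR = T, leader payoff 4.
- R: BR = M, leader payoff 7.
Maximizing over 2, 4, 7, Column chooses R. Subgame-perfect outcome: (M, R) with payoffs (7, 7).
For the simultaneous game, intersect best replies.
Player I's best replies: L→T; C→T; R→M.
Column's best replies: T→C; M→C; B→R.
The unique mutual best reply is (T, C), giving (6, 4).
Player I earns 7 sequentially versus 6 at the Nash outcome: better off.

better off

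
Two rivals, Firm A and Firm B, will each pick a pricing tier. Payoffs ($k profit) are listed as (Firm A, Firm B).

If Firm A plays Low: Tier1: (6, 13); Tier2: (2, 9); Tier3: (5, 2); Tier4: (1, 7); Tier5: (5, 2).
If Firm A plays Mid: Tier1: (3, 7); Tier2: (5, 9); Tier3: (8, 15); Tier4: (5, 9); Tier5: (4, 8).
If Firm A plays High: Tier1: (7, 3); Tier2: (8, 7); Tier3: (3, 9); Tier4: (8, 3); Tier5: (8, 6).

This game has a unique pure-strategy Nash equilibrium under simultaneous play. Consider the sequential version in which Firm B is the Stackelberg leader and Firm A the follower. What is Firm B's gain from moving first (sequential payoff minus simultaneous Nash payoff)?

0

Work backward from Firm A's decision.
- Tier1 → Firm A plays High (best of 6, 3, 7); Firm B gets 3.
- Tier2 → Firm A plays High (best of 2, 5, 8); Firm B gets 7.
- Tier3 → Firm A plays Mid (best of 5, 8, 3); Firm B gets 15.
- Tier4 → Firm A plays High (best of 1, 5, 8); Firm B gets 3.
- Tier5 → Firm A plays High (best of 5, 4, 8); Firm B gets 6.
Firm B's induced payoffs are 3, 7, 15, 3, 6, so Firm B commits to Tier3. Subgame-perfect outcome: (Mid, Tier3) with payoffs (8, 15).
For the simultaneous game, intersect best replies.
Firm A's best replies: Tier1→High; Tier2→High; Tier3→Mid; Tier4→High; Tier5→High.
Firm B's best replies: Low→Tier1; Mid→Tier3; High→Tier3.
Only (Mid, Tier3) has each player best-responding; Nash payoffs (8, 15).
Firm B's commitment gain: 15 − 15 = 0.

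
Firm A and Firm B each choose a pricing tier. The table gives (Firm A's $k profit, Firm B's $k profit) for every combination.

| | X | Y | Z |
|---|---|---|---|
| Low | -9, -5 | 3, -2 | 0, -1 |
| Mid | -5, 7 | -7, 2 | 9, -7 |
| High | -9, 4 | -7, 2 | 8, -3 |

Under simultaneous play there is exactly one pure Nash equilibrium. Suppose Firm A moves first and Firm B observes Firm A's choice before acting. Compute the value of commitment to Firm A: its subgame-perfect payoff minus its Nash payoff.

5

Firm B best-responds to each possible Firm A move:
- Low: Firm B compares -5, -2, -1 and picks Z; Firm A would get 0.
- Mid: Firm B compares 7, 2, -7 and picks X; Firm A would get -5.
- High: Firm B compares 4, 2, -3 and picks X; Firm A would get -9.
Among 0, -5, -9, the best is 0 at Low. Subgame-perfect outcome: (Low, Z) with payoffs (0, -1).
Under simultaneous play:
Firm A's best replies: X→Mid; Y→Low; Z→Mid.
Firm B's best replies: Low→Z; Mid→X; High→X.
Only (Mid, X) has each player best-responding; Nash payoffs (-5, 7).
Firm A's commitment gain: 0 − -5 = 5.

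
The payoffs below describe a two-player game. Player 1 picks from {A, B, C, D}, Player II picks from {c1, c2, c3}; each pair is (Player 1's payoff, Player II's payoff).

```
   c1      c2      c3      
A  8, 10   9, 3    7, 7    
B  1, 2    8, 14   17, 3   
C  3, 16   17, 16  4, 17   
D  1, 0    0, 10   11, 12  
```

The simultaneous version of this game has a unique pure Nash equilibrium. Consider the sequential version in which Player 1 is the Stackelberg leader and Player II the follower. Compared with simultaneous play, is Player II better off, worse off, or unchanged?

better off

Player II best-responds to each possible Player 1 move:
- A: BR = c1, leader payoff 8.
- B: BR = c2, leader payoff 8.
- C: BR = c3, leader payoff 4.
- D: BR = c3, leader payoff 11.
Player 1's induced payoffs are 8, 8, 4, 11, so Player 1 commits to D. Subgame-perfect outcome: (D, c3) with payoffs (11, 12).
Now find the simultaneous Nash equilibrium.
Player 1's best replies: c1→A; c2→C; c3→B.
Player II's best replies: A→c1; B→c2; C→c3; D→c3.
The unique mutual best reply is (A, c1), giving (8, 10).
Player II earns 12 sequentially versus 10 at the Nash outcome: better off.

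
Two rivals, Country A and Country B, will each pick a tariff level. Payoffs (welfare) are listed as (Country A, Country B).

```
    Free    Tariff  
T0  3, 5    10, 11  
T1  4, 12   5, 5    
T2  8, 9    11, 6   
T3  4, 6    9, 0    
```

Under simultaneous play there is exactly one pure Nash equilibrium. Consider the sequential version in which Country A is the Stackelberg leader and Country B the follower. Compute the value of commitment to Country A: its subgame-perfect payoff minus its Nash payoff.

Country B best-responds to each possible Country A move:
- T0 → Country B plays Tariff (best of 5, 11); Country A gets 10.
- T1 → Country B plays Free (best of 12, 5); Country A gets 4.
- T2 → Country B plays Free (best of 9, 6); Country A gets 8.
- T3 → Country B plays Free (best of 6, 0); Country A gets 4.
Maximizing over 10, 4, 8, 4, Country A chooses T0. Subgame-perfect outcome: (T0, Tariff) with payoffs (10, 11).
Under simultaneous play:
Country A's best replies: Free→T2; Tariff→T2.
Country B's best replies: T0→Tariff; T1→Free; T2→Free; T3→Free.
Only (T2, Free) has each player best-responding; Nash payoffs (8, 9).
Country A's commitment gain: 10 − 8 = 2.

2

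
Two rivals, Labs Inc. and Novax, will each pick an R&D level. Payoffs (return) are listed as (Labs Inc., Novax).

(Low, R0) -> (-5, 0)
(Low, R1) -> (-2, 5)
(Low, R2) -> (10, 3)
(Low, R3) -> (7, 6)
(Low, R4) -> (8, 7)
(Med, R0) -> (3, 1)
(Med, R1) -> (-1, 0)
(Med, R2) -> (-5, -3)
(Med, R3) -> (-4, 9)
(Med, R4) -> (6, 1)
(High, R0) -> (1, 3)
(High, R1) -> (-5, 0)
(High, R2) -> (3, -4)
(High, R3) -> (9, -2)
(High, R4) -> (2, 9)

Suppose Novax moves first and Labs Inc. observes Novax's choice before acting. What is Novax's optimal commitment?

R4

Work backward from Labs Inc.'s decision.
- R0 → Labs Inc. plays Med (best of -5, 3, 1); Novax gets 1.
- R1 → Labs Inc. plays Med (best of -2, -1, -5); Novax gets 0.
- R2 → Labs Inc. plays Low (best of 10, -5, 3); Novax gets 3.
- R3 → Labs Inc. plays High (best of 7, -4, 9); Novax gets -2.
- R4 → Labs Inc. plays Low (best of 8, 6, 2); Novax gets 7.
Maximizing over 1, 0, 3, -2, 7, Novax chooses R4. Subgame-perfect outcome: (Low, R4) with payoffs (8, 7).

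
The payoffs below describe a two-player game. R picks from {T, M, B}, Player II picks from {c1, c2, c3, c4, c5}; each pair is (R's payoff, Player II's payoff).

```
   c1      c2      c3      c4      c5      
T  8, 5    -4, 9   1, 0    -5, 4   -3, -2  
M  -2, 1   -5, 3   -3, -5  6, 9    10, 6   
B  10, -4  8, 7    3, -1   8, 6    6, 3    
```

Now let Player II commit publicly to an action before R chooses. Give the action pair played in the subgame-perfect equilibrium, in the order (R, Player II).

(B, c2)

R best-responds to each possible Player II move:
- c1: BR = B, leader payoff -4.
- c2: BR = B, leader payoff 7.
- c3: BR = B, leader payoff -1.
- c4: BR = B, leader payoff 6.
- c5: BR = M, leader payoff 6.
Maximizing over -4, 7, -1, 6, 6, Player II chooses c2. Subgame-perfect outcome: (B, c2) with payoffs (8, 7).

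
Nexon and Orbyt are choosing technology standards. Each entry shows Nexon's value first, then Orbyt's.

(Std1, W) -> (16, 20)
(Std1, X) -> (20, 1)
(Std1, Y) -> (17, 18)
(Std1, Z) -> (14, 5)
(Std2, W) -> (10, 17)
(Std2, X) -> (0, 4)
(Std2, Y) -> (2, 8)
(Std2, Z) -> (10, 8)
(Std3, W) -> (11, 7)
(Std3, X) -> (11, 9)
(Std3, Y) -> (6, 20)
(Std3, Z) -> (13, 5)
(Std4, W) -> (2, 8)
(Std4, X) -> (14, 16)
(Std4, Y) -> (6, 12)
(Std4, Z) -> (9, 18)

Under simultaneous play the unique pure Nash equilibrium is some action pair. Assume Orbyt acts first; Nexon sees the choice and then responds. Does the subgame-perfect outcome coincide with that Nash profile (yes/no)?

Solve by backward induction (Orbyt leads).
- W → Nexon plays Std1 (best of 16, 10, 11, 2); Orbyt gets 20.
- X → Nexon plays Std1 (best of 20, 0, 11, 14); Orbyt gets 1.
- Y → Nexon plays Std1 (best of 17, 2, 6, 6); Orbyt gets 18.
- Z → Nexon plays Std1 (best of 14, 10, 13, 9); Orbyt gets 5.
Among 20, 1, 18, 5, the best is 20 at W. Subgame-perfect outcome: (Std1, W) with payoffs (16, 20).
Under simultaneous play:
Nexon's best replies: W→Std1; X→Std1; Y→Std1; Z→Std1.
Orbyt's best replies: Std1→W; Std2→W; Std3→Y; Std4→Z.
Only (Std1, W) has each player best-responding; Nash payoffs (16, 20).
Sequential outcome (Std1, W) coincides with the Nash profile (Std1, W).

yes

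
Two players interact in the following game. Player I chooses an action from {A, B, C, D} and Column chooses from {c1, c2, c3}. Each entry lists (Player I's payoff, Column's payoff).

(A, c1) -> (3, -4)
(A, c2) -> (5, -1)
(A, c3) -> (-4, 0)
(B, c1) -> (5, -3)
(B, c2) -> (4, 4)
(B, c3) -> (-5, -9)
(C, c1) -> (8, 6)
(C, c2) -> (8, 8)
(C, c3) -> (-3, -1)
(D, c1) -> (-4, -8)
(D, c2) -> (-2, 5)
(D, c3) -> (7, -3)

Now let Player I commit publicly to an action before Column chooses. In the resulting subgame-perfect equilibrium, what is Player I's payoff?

8

Work backward from Column's decision.
- A → Column plays c3 (best of -4, -1, 0); Player I gets -4.
- B → Column plays c2 (best of -3, 4, -9); Player I gets 4.
- C → Column plays c2 (best of 6, 8, -1); Player I gets 8.
- D → Column plays c2 (best of -8, 5, -3); Player I gets -2.
Maximizing over -4, 4, 8, -2, Player I chooses C. Subgame-perfect outcome: (C, c2) with payoffs (8, 8).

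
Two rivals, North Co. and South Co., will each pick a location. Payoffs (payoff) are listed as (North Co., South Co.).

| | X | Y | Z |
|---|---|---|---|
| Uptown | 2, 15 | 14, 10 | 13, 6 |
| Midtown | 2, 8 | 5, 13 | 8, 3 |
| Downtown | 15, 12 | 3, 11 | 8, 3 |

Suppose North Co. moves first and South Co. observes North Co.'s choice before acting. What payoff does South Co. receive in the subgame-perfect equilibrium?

Work backward from South Co.'s decision.
- Uptown → South Co. plays X (best of 15, 10, 6); North Co. gets 2.
- Midtown → South Co. plays Y (best of 8, 13, 3); North Co. gets 5.
- Downtown → South Co. plays X (best of 12, 11, 3); North Co. gets 15.
Maximizing over 2, 5, 15, North Co. chooses Downtown. Subgame-perfect outcome: (Downtown, X) with payoffs (15, 12).

12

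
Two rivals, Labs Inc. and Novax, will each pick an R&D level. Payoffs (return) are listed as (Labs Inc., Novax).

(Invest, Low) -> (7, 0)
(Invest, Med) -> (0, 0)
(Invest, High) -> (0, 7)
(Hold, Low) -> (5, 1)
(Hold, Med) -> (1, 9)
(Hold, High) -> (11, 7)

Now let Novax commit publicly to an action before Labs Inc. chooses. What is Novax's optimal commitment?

Med

Work backward from Labs Inc.'s decision.
- Low → Labs Inc. plays Invest (best of 7, 5); Novax gets 0.
- Med → Labs Inc. plays Hold (best of 0, 1); Novax gets 9.
- High → Labs Inc. plays Hold (best of 0, 11); Novax gets 7.
Among 0, 9, 7, the best is 9 at Med. Subgame-perfect outcome: (Hold, Med) with payoffs (1, 9).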